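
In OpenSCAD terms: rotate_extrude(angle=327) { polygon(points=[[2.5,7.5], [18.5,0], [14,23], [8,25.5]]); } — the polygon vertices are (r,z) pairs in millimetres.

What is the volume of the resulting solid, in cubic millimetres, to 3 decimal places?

Volume = 13965.227 mm³

Profile (r,z), 4 vertices: (2.5,7.5) (18.5,0) (14,23) (8,25.5)
edge 0: (2.5,7.5)→(18.5,0)  cross = 2.5·0 − 18.5·7.5 = -138.7500; (r_i+r_j)·cross = 21·-138.7500 = -2913.7500
edge 1: (18.5,0)→(14,23)  cross = 18.5·23 − 14·0 = 425.5000; (r_i+r_j)·cross = 32.5·425.5000 = 13828.7500
edge 2: (14,23)→(8,25.5)  cross = 14·25.5 − 8·23 = 173.0000; (r_i+r_j)·cross = 22·173.0000 = 3806.0000
edge 3: (8,25.5)→(2.5,7.5)  cross = 8·7.5 − 2.5·25.5 = -3.7500; (r_i+r_j)·cross = 10.5·-3.7500 = -39.3750
Σcross = 456.0000 → A = |Σcross|/2 = 228.0000 mm²
Σ(r_i+r_j)·cross = 14681.6250 → first moment M = |Σ|/6 = 2446.9375
R_c = M/A = 2446.9375/228.0000 = 10.7322 mm
θ = 327° = 5.707227 rad
V = θ·R_c·A = 5.707227·10.7322·228.0000 = 13965.227 mm³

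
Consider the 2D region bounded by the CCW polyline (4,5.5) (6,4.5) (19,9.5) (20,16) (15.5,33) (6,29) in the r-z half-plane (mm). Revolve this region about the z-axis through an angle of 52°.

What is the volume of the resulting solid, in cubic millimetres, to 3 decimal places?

Volume = 3446.766 mm³

Profile (r,z), 6 vertices: (4,5.5) (6,4.5) (19,9.5) (20,16) (15.5,33) (6,29)
edge 0: (4,5.5)→(6,4.5)  cross = 4·4.5 − 6·5.5 = -15.0000; (r_i+r_j)·cross = 10·-15.0000 = -150.0000
edge 1: (6,4.5)→(19,9.5)  cross = 6·9.5 − 19·4.5 = -28.5000; (r_i+r_j)·cross = 25·-28.5000 = -712.5000
edge 2: (19,9.5)→(20,16)  cross = 19·16 − 20·9.5 = 114.0000; (r_i+r_j)·cross = 39·114.0000 = 4446.0000
edge 3: (20,16)→(15.5,33)  cross = 20·33 − 15.5·16 = 412.0000; (r_i+r_j)·cross = 35.5·412.0000 = 14626.0000
edge 4: (15.5,33)→(6,29)  cross = 15.5·29 − 6·33 = 251.5000; (r_i+r_j)·cross = 21.5·251.5000 = 5407.2500
edge 5: (6,29)→(4,5.5)  cross = 6·5.5 − 4·29 = -83.0000; (r_i+r_j)·cross = 10·-83.0000 = -830.0000
Σcross = 651.0000 → A = |Σcross|/2 = 325.5000 mm²
Σ(r_i+r_j)·cross = 22786.7500 → first moment M = |Σ|/6 = 3797.7917
R_c = M/A = 3797.7917/325.5000 = 11.6676 mm
θ = 52° = 0.907571 rad
V = θ·R_c·A = 0.907571·11.6676·325.5000 = 3446.766 mm³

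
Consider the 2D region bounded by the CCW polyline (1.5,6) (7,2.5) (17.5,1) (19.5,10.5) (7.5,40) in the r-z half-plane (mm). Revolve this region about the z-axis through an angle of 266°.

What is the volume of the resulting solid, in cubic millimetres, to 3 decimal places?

Profile (r,z), 5 vertices: (1.5,6) (7,2.5) (17.5,1) (19.5,10.5) (7.5,40)
edge 0: (1.5,6)→(7,2.5)  cross = 1.5·2.5 − 7·6 = -38.2500; (r_i+r_j)·cross = 8.5·-38.2500 = -325.1250
edge 1: (7,2.5)→(17.5,1)  cross = 7·1 − 17.5·2.5 = -36.7500; (r_i+r_j)·cross = 24.5·-36.7500 = -900.3750
edge 2: (17.5,1)→(19.5,10.5)  cross = 17.5·10.5 − 19.5·1 = 164.2500; (r_i+r_j)·cross = 37·164.2500 = 6077.2500
edge 3: (19.5,10.5)→(7.5,40)  cross = 19.5·40 − 7.5·10.5 = 701.2500; (r_i+r_j)·cross = 27·701.2500 = 18933.7500
edge 4: (7.5,40)→(1.5,6)  cross = 7.5·6 − 1.5·40 = -15.0000; (r_i+r_j)·cross = 9·-15.0000 = -135.0000
Σcross = 775.5000 → A = |Σcross|/2 = 387.7500 mm²
Σ(r_i+r_j)·cross = 23650.5000 → first moment M = |Σ|/6 = 3941.7500
R_c = M/A = 3941.7500/387.7500 = 10.1657 mm
θ = 266° = 4.642576 rad
V = θ·R_c·A = 4.642576·10.1657·387.7500 = 18299.873 mm³

Volume = 18299.873 mm³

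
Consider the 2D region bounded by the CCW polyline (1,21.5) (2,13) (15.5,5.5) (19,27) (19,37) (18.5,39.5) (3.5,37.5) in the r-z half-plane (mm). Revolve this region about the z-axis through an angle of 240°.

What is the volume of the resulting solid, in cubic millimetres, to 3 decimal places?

Volume = 20591.482 mm³

Profile (r,z), 7 vertices: (1,21.5) (2,13) (15.5,5.5) (19,27) (19,37) (18.5,39.5) (3.5,37.5)
edge 0: (1,21.5)→(2,13)  cross = 1·13 − 2·21.5 = -30.0000; (r_i+r_j)·cross = 3·-30.0000 = -90.0000
edge 1: (2,13)→(15.5,5.5)  cross = 2·5.5 − 15.5·13 = -190.5000; (r_i+r_j)·cross = 17.5·-190.5000 = -3333.7500
edge 2: (15.5,5.5)→(19,27)  cross = 15.5·27 − 19·5.5 = 314.0000; (r_i+r_j)·cross = 34.5·314.0000 = 10833.0000
edge 3: (19,27)→(19,37)  cross = 19·37 − 19·27 = 190.0000; (r_i+r_j)·cross = 38·190.0000 = 7220.0000
edge 4: (19,37)→(18.5,39.5)  cross = 19·39.5 − 18.5·37 = 66.0000; (r_i+r_j)·cross = 37.5·66.0000 = 2475.0000
edge 5: (18.5,39.5)→(3.5,37.5)  cross = 18.5·37.5 − 3.5·39.5 = 555.5000; (r_i+r_j)·cross = 22·555.5000 = 12221.0000
edge 6: (3.5,37.5)→(1,21.5)  cross = 3.5·21.5 − 1·37.5 = 37.7500; (r_i+r_j)·cross = 4.5·37.7500 = 169.8750
Σcross = 942.7500 → A = |Σcross|/2 = 471.3750 mm²
Σ(r_i+r_j)·cross = 29495.1250 → first moment M = |Σ|/6 = 4915.8542
R_c = M/A = 4915.8542/471.3750 = 10.4288 mm
θ = 240° = 4.188790 rad
V = θ·R_c·A = 4.188790·10.4288·471.3750 = 20591.482 mm³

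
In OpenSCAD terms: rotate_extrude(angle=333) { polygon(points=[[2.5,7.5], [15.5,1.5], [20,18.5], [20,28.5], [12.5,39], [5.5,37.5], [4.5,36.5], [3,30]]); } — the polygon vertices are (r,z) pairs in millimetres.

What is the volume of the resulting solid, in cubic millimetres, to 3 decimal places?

Volume = 32605.504 mm³

Profile (r,z), 8 vertices: (2.5,7.5) (15.5,1.5) (20,18.5) (20,28.5) (12.5,39) (5.5,37.5) (4.5,36.5) (3,30)
edge 0: (2.5,7.5)→(15.5,1.5)  cross = 2.5·1.5 − 15.5·7.5 = -112.5000; (r_i+r_j)·cross = 18·-112.5000 = -2025.0000
edge 1: (15.5,1.5)→(20,18.5)  cross = 15.5·18.5 − 20·1.5 = 256.7500; (r_i+r_j)·cross = 35.5·256.7500 = 9114.6250
edge 2: (20,18.5)→(20,28.5)  cross = 20·28.5 − 20·18.5 = 200.0000; (r_i+r_j)·cross = 40·200.0000 = 8000.0000
edge 3: (20,28.5)→(12.5,39)  cross = 20·39 − 12.5·28.5 = 423.7500; (r_i+r_j)·cross = 32.5·423.7500 = 13771.8750
edge 4: (12.5,39)→(5.5,37.5)  cross = 12.5·37.5 − 5.5·39 = 254.2500; (r_i+r_j)·cross = 18·254.2500 = 4576.5000
edge 5: (5.5,37.5)→(4.5,36.5)  cross = 5.5·36.5 − 4.5·37.5 = 32.0000; (r_i+r_j)·cross = 10·32.0000 = 320.0000
edge 6: (4.5,36.5)→(3,30)  cross = 4.5·30 − 3·36.5 = 25.5000; (r_i+r_j)·cross = 7.5·25.5000 = 191.2500
edge 7: (3,30)→(2.5,7.5)  cross = 3·7.5 − 2.5·30 = -52.5000; (r_i+r_j)·cross = 5.5·-52.5000 = -288.7500
Σcross = 1027.2500 → A = |Σcross|/2 = 513.6250 mm²
Σ(r_i+r_j)·cross = 33660.5000 → first moment M = |Σ|/6 = 5610.0833
R_c = M/A = 5610.0833/513.6250 = 10.9225 mm
θ = 333° = 5.811946 rad
V = θ·R_c·A = 5.811946·10.9225·513.6250 = 32605.504 mm³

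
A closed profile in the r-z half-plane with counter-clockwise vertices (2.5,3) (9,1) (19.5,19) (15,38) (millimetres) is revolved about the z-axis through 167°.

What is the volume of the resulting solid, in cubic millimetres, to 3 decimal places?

Profile (r,z), 4 vertices: (2.5,3) (9,1) (19.5,19) (15,38)
edge 0: (2.5,3)→(9,1)  cross = 2.5·1 − 9·3 = -24.5000; (r_i+r_j)·cross = 11.5·-24.5000 = -281.7500
edge 1: (9,1)→(19.5,19)  cross = 9·19 − 19.5·1 = 151.5000; (r_i+r_j)·cross = 28.5·151.5000 = 4317.7500
edge 2: (19.5,19)→(15,38)  cross = 19.5·38 − 15·19 = 456.0000; (r_i+r_j)·cross = 34.5·456.0000 = 15732.0000
edge 3: (15,38)→(2.5,3)  cross = 15·3 − 2.5·38 = -50.0000; (r_i+r_j)·cross = 17.5·-50.0000 = -875.0000
Σcross = 533.0000 → A = |Σcross|/2 = 266.5000 mm²
Σ(r_i+r_j)·cross = 18893.0000 → first moment M = |Σ|/6 = 3148.8333
R_c = M/A = 3148.8333/266.5000 = 11.8155 mm
θ = 167° = 2.914700 rad
V = θ·R_c·A = 2.914700·11.8155·266.5000 = 9177.904 mm³

Volume = 9177.904 mm³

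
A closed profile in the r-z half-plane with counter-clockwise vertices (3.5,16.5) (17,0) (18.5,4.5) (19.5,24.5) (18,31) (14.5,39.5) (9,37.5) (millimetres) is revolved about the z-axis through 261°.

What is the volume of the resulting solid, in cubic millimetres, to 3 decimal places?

Profile (r,z), 7 vertices: (3.5,16.5) (17,0) (18.5,4.5) (19.5,24.5) (18,31) (14.5,39.5) (9,37.5)
edge 0: (3.5,16.5)→(17,0)  cross = 3.5·0 − 17·16.5 = -280.5000; (r_i+r_j)·cross = 20.5·-280.5000 = -5750.2500
edge 1: (17,0)→(18.5,4.5)  cross = 17·4.5 − 18.5·0 = 76.5000; (r_i+r_j)·cross = 35.5·76.5000 = 2715.7500
edge 2: (18.5,4.5)→(19.5,24.5)  cross = 18.5·24.5 − 19.5·4.5 = 365.5000; (r_i+r_j)·cross = 38·365.5000 = 13889.0000
edge 3: (19.5,24.5)→(18,31)  cross = 19.5·31 − 18·24.5 = 163.5000; (r_i+r_j)·cross = 37.5·163.5000 = 6131.2500
edge 4: (18,31)→(14.5,39.5)  cross = 18·39.5 − 14.5·31 = 261.5000; (r_i+r_j)·cross = 32.5·261.5000 = 8498.7500
edge 5: (14.5,39.5)→(9,37.5)  cross = 14.5·37.5 − 9·39.5 = 188.2500; (r_i+r_j)·cross = 23.5·188.2500 = 4423.8750
edge 6: (9,37.5)→(3.5,16.5)  cross = 9·16.5 − 3.5·37.5 = 17.2500; (r_i+r_j)·cross = 12.5·17.2500 = 215.6250
Σcross = 792.0000 → A = |Σcross|/2 = 396.0000 mm²
Σ(r_i+r_j)·cross = 30124.0000 → first moment M = |Σ|/6 = 5020.6667
R_c = M/A = 5020.6667/396.0000 = 12.6785 mm
θ = 261° = 4.555309 rad
V = θ·R_c·A = 4.555309·12.6785·396.0000 = 22870.690 mm³

Volume = 22870.690 mm³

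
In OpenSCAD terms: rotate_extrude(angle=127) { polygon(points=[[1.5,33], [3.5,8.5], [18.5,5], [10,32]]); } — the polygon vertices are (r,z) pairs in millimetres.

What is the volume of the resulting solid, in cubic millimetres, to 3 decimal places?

Profile (r,z), 4 vertices: (1.5,33) (3.5,8.5) (18.5,5) (10,32)
edge 0: (1.5,33)→(3.5,8.5)  cross = 1.5·8.5 − 3.5·33 = -102.7500; (r_i+r_j)·cross = 5·-102.7500 = -513.7500
edge 1: (3.5,8.5)→(18.5,5)  cross = 3.5·5 − 18.5·8.5 = -139.7500; (r_i+r_j)·cross = 22·-139.7500 = -3074.5000
edge 2: (18.5,5)→(10,32)  cross = 18.5·32 − 10·5 = 542.0000; (r_i+r_j)·cross = 28.5·542.0000 = 15447.0000
edge 3: (10,32)→(1.5,33)  cross = 10·33 − 1.5·32 = 282.0000; (r_i+r_j)·cross = 11.5·282.0000 = 3243.0000
Σcross = 581.5000 → A = |Σcross|/2 = 290.7500 mm²
Σ(r_i+r_j)·cross = 15101.7500 → first moment M = |Σ|/6 = 2516.9583
R_c = M/A = 2516.9583/290.7500 = 8.6568 mm
θ = 127° = 2.216568 rad
V = θ·R_c·A = 2.216568·8.6568·290.7500 = 5579.010 mm³

Volume = 5579.010 mm³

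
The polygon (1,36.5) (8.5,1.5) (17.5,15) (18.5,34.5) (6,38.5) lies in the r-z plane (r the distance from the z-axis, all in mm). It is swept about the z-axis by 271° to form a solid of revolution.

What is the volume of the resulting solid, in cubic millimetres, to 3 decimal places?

Volume = 19775.865 mm³

Profile (r,z), 5 vertices: (1,36.5) (8.5,1.5) (17.5,15) (18.5,34.5) (6,38.5)
edge 0: (1,36.5)→(8.5,1.5)  cross = 1·1.5 − 8.5·36.5 = -308.7500; (r_i+r_j)·cross = 9.5·-308.7500 = -2933.1250
edge 1: (8.5,1.5)→(17.5,15)  cross = 8.5·15 − 17.5·1.5 = 101.2500; (r_i+r_j)·cross = 26·101.2500 = 2632.5000
edge 2: (17.5,15)→(18.5,34.5)  cross = 17.5·34.5 − 18.5·15 = 326.2500; (r_i+r_j)·cross = 36·326.2500 = 11745.0000
edge 3: (18.5,34.5)→(6,38.5)  cross = 18.5·38.5 − 6·34.5 = 505.2500; (r_i+r_j)·cross = 24.5·505.2500 = 12378.6250
edge 4: (6,38.5)→(1,36.5)  cross = 6·36.5 − 1·38.5 = 180.5000; (r_i+r_j)·cross = 7·180.5000 = 1263.5000
Σcross = 804.5000 → A = |Σcross|/2 = 402.2500 mm²
Σ(r_i+r_j)·cross = 25086.5000 → first moment M = |Σ|/6 = 4181.0833
R_c = M/A = 4181.0833/402.2500 = 10.3942 mm
θ = 271° = 4.729842 rad
V = θ·R_c·A = 4.729842·10.3942·402.2500 = 19775.865 mm³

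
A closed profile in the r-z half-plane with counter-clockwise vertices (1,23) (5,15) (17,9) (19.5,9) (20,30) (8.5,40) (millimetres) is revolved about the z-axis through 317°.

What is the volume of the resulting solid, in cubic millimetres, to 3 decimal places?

Volume = 24865.770 mm³

Profile (r,z), 6 vertices: (1,23) (5,15) (17,9) (19.5,9) (20,30) (8.5,40)
edge 0: (1,23)→(5,15)  cross = 1·15 − 5·23 = -100.0000; (r_i+r_j)·cross = 6·-100.0000 = -600.0000
edge 1: (5,15)→(17,9)  cross = 5·9 − 17·15 = -210.0000; (r_i+r_j)·cross = 22·-210.0000 = -4620.0000
edge 2: (17,9)→(19.5,9)  cross = 17·9 − 19.5·9 = -22.5000; (r_i+r_j)·cross = 36.5·-22.5000 = -821.2500
edge 3: (19.5,9)→(20,30)  cross = 19.5·30 − 20·9 = 405.0000; (r_i+r_j)·cross = 39.5·405.0000 = 15997.5000
edge 4: (20,30)→(8.5,40)  cross = 20·40 − 8.5·30 = 545.0000; (r_i+r_j)·cross = 28.5·545.0000 = 15532.5000
edge 5: (8.5,40)→(1,23)  cross = 8.5·23 − 1·40 = 155.5000; (r_i+r_j)·cross = 9.5·155.5000 = 1477.2500
Σcross = 773.0000 → A = |Σcross|/2 = 386.5000 mm²
Σ(r_i+r_j)·cross = 26966.0000 → first moment M = |Σ|/6 = 4494.3333
R_c = M/A = 4494.3333/386.5000 = 11.6283 mm
θ = 317° = 5.532694 rad
V = θ·R_c·A = 5.532694·11.6283·386.5000 = 24865.770 mm³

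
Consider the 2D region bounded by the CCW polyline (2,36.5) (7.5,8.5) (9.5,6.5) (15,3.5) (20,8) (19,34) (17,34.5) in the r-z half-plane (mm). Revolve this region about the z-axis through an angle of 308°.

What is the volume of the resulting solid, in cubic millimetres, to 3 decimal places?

Volume = 27821.715 mm³

Profile (r,z), 7 vertices: (2,36.5) (7.5,8.5) (9.5,6.5) (15,3.5) (20,8) (19,34) (17,34.5)
edge 0: (2,36.5)→(7.5,8.5)  cross = 2·8.5 − 7.5·36.5 = -256.7500; (r_i+r_j)·cross = 9.5·-256.7500 = -2439.1250
edge 1: (7.5,8.5)→(9.5,6.5)  cross = 7.5·6.5 − 9.5·8.5 = -32.0000; (r_i+r_j)·cross = 17·-32.0000 = -544.0000
edge 2: (9.5,6.5)→(15,3.5)  cross = 9.5·3.5 − 15·6.5 = -64.2500; (r_i+r_j)·cross = 24.5·-64.2500 = -1574.1250
edge 3: (15,3.5)→(20,8)  cross = 15·8 − 20·3.5 = 50.0000; (r_i+r_j)·cross = 35·50.0000 = 1750.0000
edge 4: (20,8)→(19,34)  cross = 20·34 − 19·8 = 528.0000; (r_i+r_j)·cross = 39·528.0000 = 20592.0000
edge 5: (19,34)→(17,34.5)  cross = 19·34.5 − 17·34 = 77.5000; (r_i+r_j)·cross = 36·77.5000 = 2790.0000
edge 6: (17,34.5)→(2,36.5)  cross = 17·36.5 − 2·34.5 = 551.5000; (r_i+r_j)·cross = 19·551.5000 = 10478.5000
Σcross = 854.0000 → A = |Σcross|/2 = 427.0000 mm²
Σ(r_i+r_j)·cross = 31053.2500 → first moment M = |Σ|/6 = 5175.5417
R_c = M/A = 5175.5417/427.0000 = 12.1207 mm
θ = 308° = 5.375614 rad
V = θ·R_c·A = 5.375614·12.1207·427.0000 = 27821.715 mm³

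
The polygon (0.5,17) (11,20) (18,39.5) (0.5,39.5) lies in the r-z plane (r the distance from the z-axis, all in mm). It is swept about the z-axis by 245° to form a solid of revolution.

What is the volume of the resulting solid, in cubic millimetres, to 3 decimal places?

Profile (r,z), 4 vertices: (0.5,17) (11,20) (18,39.5) (0.5,39.5)
edge 0: (0.5,17)→(11,20)  cross = 0.5·20 − 11·17 = -177.0000; (r_i+r_j)·cross = 11.5·-177.0000 = -2035.5000
edge 1: (11,20)→(18,39.5)  cross = 11·39.5 − 18·20 = 74.5000; (r_i+r_j)·cross = 29·74.5000 = 2160.5000
edge 2: (18,39.5)→(0.5,39.5)  cross = 18·39.5 − 0.5·39.5 = 691.2500; (r_i+r_j)·cross = 18.5·691.2500 = 12788.1250
edge 3: (0.5,39.5)→(0.5,17)  cross = 0.5·17 − 0.5·39.5 = -11.2500; (r_i+r_j)·cross = 1·-11.2500 = -11.2500
Σcross = 577.5000 → A = |Σcross|/2 = 288.7500 mm²
Σ(r_i+r_j)·cross = 12901.8750 → first moment M = |Σ|/6 = 2150.3125
R_c = M/A = 2150.3125/288.7500 = 7.4470 mm
θ = 245° = 4.276057 rad
V = θ·R_c·A = 4.276057·7.4470·288.7500 = 9194.858 mm³

Volume = 9194.858 mm³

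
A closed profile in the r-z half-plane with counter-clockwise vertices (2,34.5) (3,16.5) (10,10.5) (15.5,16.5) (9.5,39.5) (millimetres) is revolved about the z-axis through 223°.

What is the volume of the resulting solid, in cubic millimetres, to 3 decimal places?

Profile (r,z), 5 vertices: (2,34.5) (3,16.5) (10,10.5) (15.5,16.5) (9.5,39.5)
edge 0: (2,34.5)→(3,16.5)  cross = 2·16.5 − 3·34.5 = -70.5000; (r_i+r_j)·cross = 5·-70.5000 = -352.5000
edge 1: (3,16.5)→(10,10.5)  cross = 3·10.5 − 10·16.5 = -133.5000; (r_i+r_j)·cross = 13·-133.5000 = -1735.5000
edge 2: (10,10.5)→(15.5,16.5)  cross = 10·16.5 − 15.5·10.5 = 2.2500; (r_i+r_j)·cross = 25.5·2.2500 = 57.3750
edge 3: (15.5,16.5)→(9.5,39.5)  cross = 15.5·39.5 − 9.5·16.5 = 455.5000; (r_i+r_j)·cross = 25·455.5000 = 11387.5000
edge 4: (9.5,39.5)→(2,34.5)  cross = 9.5·34.5 − 2·39.5 = 248.7500; (r_i+r_j)·cross = 11.5·248.7500 = 2860.6250
Σcross = 502.5000 → A = |Σcross|/2 = 251.2500 mm²
Σ(r_i+r_j)·cross = 12217.5000 → first moment M = |Σ|/6 = 2036.2500
R_c = M/A = 2036.2500/251.2500 = 8.1045 mm
θ = 223° = 3.892084 rad
V = θ·R_c·A = 3.892084·8.1045·251.2500 = 7925.257 mm³

Volume = 7925.257 mm³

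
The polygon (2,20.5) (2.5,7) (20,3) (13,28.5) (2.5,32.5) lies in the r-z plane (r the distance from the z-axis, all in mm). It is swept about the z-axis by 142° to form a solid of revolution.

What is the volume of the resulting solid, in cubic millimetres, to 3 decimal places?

Profile (r,z), 5 vertices: (2,20.5) (2.5,7) (20,3) (13,28.5) (2.5,32.5)
edge 0: (2,20.5)→(2.5,7)  cross = 2·7 − 2.5·20.5 = -37.2500; (r_i+r_j)·cross = 4.5·-37.2500 = -167.6250
edge 1: (2.5,7)→(20,3)  cross = 2.5·3 − 20·7 = -132.5000; (r_i+r_j)·cross = 22.5·-132.5000 = -2981.2500
edge 2: (20,3)→(13,28.5)  cross = 20·28.5 − 13·3 = 531.0000; (r_i+r_j)·cross = 33·531.0000 = 17523.0000
edge 3: (13,28.5)→(2.5,32.5)  cross = 13·32.5 − 2.5·28.5 = 351.2500; (r_i+r_j)·cross = 15.5·351.2500 = 5444.3750
edge 4: (2.5,32.5)→(2,20.5)  cross = 2.5·20.5 − 2·32.5 = -13.7500; (r_i+r_j)·cross = 4.5·-13.7500 = -61.8750
Σcross = 698.7500 → A = |Σcross|/2 = 349.3750 mm²
Σ(r_i+r_j)·cross = 19756.6250 → first moment M = |Σ|/6 = 3292.7708
R_c = M/A = 3292.7708/349.3750 = 9.4247 mm
θ = 142° = 2.478368 rad
V = θ·R_c·A = 2.478368·9.4247·349.3750 = 8160.696 mm³

Volume = 8160.696 mm³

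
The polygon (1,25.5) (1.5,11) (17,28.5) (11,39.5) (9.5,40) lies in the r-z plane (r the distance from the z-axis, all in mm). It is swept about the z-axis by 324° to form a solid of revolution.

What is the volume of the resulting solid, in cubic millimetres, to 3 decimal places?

Profile (r,z), 5 vertices: (1,25.5) (1.5,11) (17,28.5) (11,39.5) (9.5,40)
edge 0: (1,25.5)→(1.5,11)  cross = 1·11 − 1.5·25.5 = -27.2500; (r_i+r_j)·cross = 2.5·-27.2500 = -68.1250
edge 1: (1.5,11)→(17,28.5)  cross = 1.5·28.5 − 17·11 = -144.2500; (r_i+r_j)·cross = 18.5·-144.2500 = -2668.6250
edge 2: (17,28.5)→(11,39.5)  cross = 17·39.5 − 11·28.5 = 358.0000; (r_i+r_j)·cross = 28·358.0000 = 10024.0000
edge 3: (11,39.5)→(9.5,40)  cross = 11·40 − 9.5·39.5 = 64.7500; (r_i+r_j)·cross = 20.5·64.7500 = 1327.3750
edge 4: (9.5,40)→(1,25.5)  cross = 9.5·25.5 − 1·40 = 202.2500; (r_i+r_j)·cross = 10.5·202.2500 = 2123.6250
Σcross = 453.5000 → A = |Σcross|/2 = 226.7500 mm²
Σ(r_i+r_j)·cross = 10738.2500 → first moment M = |Σ|/6 = 1789.7083
R_c = M/A = 1789.7083/226.7500 = 7.8929 mm
θ = 324° = 5.654867 rad
V = θ·R_c·A = 5.654867·7.8929·226.7500 = 10120.562 mm³

Volume = 10120.562 mm³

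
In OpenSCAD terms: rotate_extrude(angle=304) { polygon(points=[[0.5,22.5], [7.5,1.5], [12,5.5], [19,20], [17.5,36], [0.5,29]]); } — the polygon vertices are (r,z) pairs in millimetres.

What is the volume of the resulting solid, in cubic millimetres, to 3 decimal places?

Profile (r,z), 6 vertices: (0.5,22.5) (7.5,1.5) (12,5.5) (19,20) (17.5,36) (0.5,29)
edge 0: (0.5,22.5)→(7.5,1.5)  cross = 0.5·1.5 − 7.5·22.5 = -168.0000; (r_i+r_j)·cross = 8·-168.0000 = -1344.0000
edge 1: (7.5,1.5)→(12,5.5)  cross = 7.5·5.5 − 12·1.5 = 23.2500; (r_i+r_j)·cross = 19.5·23.2500 = 453.3750
edge 2: (12,5.5)→(19,20)  cross = 12·20 − 19·5.5 = 135.5000; (r_i+r_j)·cross = 31·135.5000 = 4200.5000
edge 3: (19,20)→(17.5,36)  cross = 19·36 − 17.5·20 = 334.0000; (r_i+r_j)·cross = 36.5·334.0000 = 12191.0000
edge 4: (17.5,36)→(0.5,29)  cross = 17.5·29 − 0.5·36 = 489.5000; (r_i+r_j)·cross = 18·489.5000 = 8811.0000
edge 5: (0.5,29)→(0.5,22.5)  cross = 0.5·22.5 − 0.5·29 = -3.2500; (r_i+r_j)·cross = 1·-3.2500 = -3.2500
Σcross = 811.0000 → A = |Σcross|/2 = 405.5000 mm²
Σ(r_i+r_j)·cross = 24308.6250 → first moment M = |Σ|/6 = 4051.4375
R_c = M/A = 4051.4375/405.5000 = 9.9912 mm
θ = 304° = 5.305801 rad
V = θ·R_c·A = 5.305801·9.9912·405.5000 = 21496.121 mm³

Volume = 21496.121 mm³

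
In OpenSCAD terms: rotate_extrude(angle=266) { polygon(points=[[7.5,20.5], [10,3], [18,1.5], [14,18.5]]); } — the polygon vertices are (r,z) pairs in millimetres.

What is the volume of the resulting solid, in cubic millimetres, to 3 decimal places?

Volume = 6875.365 mm³

Profile (r,z), 4 vertices: (7.5,20.5) (10,3) (18,1.5) (14,18.5)
edge 0: (7.5,20.5)→(10,3)  cross = 7.5·3 − 10·20.5 = -182.5000; (r_i+r_j)·cross = 17.5·-182.5000 = -3193.7500
edge 1: (10,3)→(18,1.5)  cross = 10·1.5 − 18·3 = -39.0000; (r_i+r_j)·cross = 28·-39.0000 = -1092.0000
edge 2: (18,1.5)→(14,18.5)  cross = 18·18.5 − 14·1.5 = 312.0000; (r_i+r_j)·cross = 32·312.0000 = 9984.0000
edge 3: (14,18.5)→(7.5,20.5)  cross = 14·20.5 − 7.5·18.5 = 148.2500; (r_i+r_j)·cross = 21.5·148.2500 = 3187.3750
Σcross = 238.7500 → A = |Σcross|/2 = 119.3750 mm²
Σ(r_i+r_j)·cross = 8885.6250 → first moment M = |Σ|/6 = 1480.9375
R_c = M/A = 1480.9375/119.3750 = 12.4058 mm
θ = 266° = 4.642576 rad
V = θ·R_c·A = 4.642576·12.4058·119.3750 = 6875.365 mm³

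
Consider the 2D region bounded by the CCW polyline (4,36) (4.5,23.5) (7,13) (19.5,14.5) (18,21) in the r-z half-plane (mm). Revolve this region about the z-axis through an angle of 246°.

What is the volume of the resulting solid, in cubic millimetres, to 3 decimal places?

Volume = 8695.610 mm³

Profile (r,z), 5 vertices: (4,36) (4.5,23.5) (7,13) (19.5,14.5) (18,21)
edge 0: (4,36)→(4.5,23.5)  cross = 4·23.5 − 4.5·36 = -68.0000; (r_i+r_j)·cross = 8.5·-68.0000 = -578.0000
edge 1: (4.5,23.5)→(7,13)  cross = 4.5·13 − 7·23.5 = -106.0000; (r_i+r_j)·cross = 11.5·-106.0000 = -1219.0000
edge 2: (7,13)→(19.5,14.5)  cross = 7·14.5 − 19.5·13 = -152.0000; (r_i+r_j)·cross = 26.5·-152.0000 = -4028.0000
edge 3: (19.5,14.5)→(18,21)  cross = 19.5·21 − 18·14.5 = 148.5000; (r_i+r_j)·cross = 37.5·148.5000 = 5568.7500
edge 4: (18,21)→(4,36)  cross = 18·36 − 4·21 = 564.0000; (r_i+r_j)·cross = 22·564.0000 = 12408.0000
Σcross = 386.5000 → A = |Σcross|/2 = 193.2500 mm²
Σ(r_i+r_j)·cross = 12151.7500 → first moment M = |Σ|/6 = 2025.2917
R_c = M/A = 2025.2917/193.2500 = 10.4802 mm
θ = 246° = 4.293510 rad
V = θ·R_c·A = 4.293510·10.4802·193.2500 = 8695.610 mm³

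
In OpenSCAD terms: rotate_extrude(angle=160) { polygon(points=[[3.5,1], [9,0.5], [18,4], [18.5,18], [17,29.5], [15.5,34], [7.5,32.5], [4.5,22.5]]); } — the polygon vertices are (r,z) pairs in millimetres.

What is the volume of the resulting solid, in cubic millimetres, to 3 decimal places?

Profile (r,z), 8 vertices: (3.5,1) (9,0.5) (18,4) (18.5,18) (17,29.5) (15.5,34) (7.5,32.5) (4.5,22.5)
edge 0: (3.5,1)→(9,0.5)  cross = 3.5·0.5 − 9·1 = -7.2500; (r_i+r_j)·cross = 12.5·-7.2500 = -90.6250
edge 1: (9,0.5)→(18,4)  cross = 9·4 − 18·0.5 = 27.0000; (r_i+r_j)·cross = 27·27.0000 = 729.0000
edge 2: (18,4)→(18.5,18)  cross = 18·18 − 18.5·4 = 250.0000; (r_i+r_j)·cross = 36.5·250.0000 = 9125.0000
edge 3: (18.5,18)→(17,29.5)  cross = 18.5·29.5 − 17·18 = 239.7500; (r_i+r_j)·cross = 35.5·239.7500 = 8511.1250
edge 4: (17,29.5)→(15.5,34)  cross = 17·34 − 15.5·29.5 = 120.7500; (r_i+r_j)·cross = 32.5·120.7500 = 3924.3750
edge 5: (15.5,34)→(7.5,32.5)  cross = 15.5·32.5 − 7.5·34 = 248.7500; (r_i+r_j)·cross = 23·248.7500 = 5721.2500
edge 6: (7.5,32.5)→(4.5,22.5)  cross = 7.5·22.5 − 4.5·32.5 = 22.5000; (r_i+r_j)·cross = 12·22.5000 = 270.0000
edge 7: (4.5,22.5)→(3.5,1)  cross = 4.5·1 − 3.5·22.5 = -74.2500; (r_i+r_j)·cross = 8·-74.2500 = -594.0000
Σcross = 827.2500 → A = |Σcross|/2 = 413.6250 mm²
Σ(r_i+r_j)·cross = 27596.1250 → first moment M = |Σ|/6 = 4599.3542
R_c = M/A = 4599.3542/413.6250 = 11.1196 mm
θ = 160° = 2.792527 rad
V = θ·R_c·A = 2.792527·11.1196·413.6250 = 12843.820 mm³

Volume = 12843.820 mm³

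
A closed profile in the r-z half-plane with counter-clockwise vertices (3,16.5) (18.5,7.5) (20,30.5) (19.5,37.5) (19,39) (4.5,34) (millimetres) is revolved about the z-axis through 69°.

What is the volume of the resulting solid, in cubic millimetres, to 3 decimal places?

Profile (r,z), 6 vertices: (3,16.5) (18.5,7.5) (20,30.5) (19.5,37.5) (19,39) (4.5,34)
edge 0: (3,16.5)→(18.5,7.5)  cross = 3·7.5 − 18.5·16.5 = -282.7500; (r_i+r_j)·cross = 21.5·-282.7500 = -6079.1250
edge 1: (18.5,7.5)→(20,30.5)  cross = 18.5·30.5 − 20·7.5 = 414.2500; (r_i+r_j)·cross = 38.5·414.2500 = 15948.6250
edge 2: (20,30.5)→(19.5,37.5)  cross = 20·37.5 − 19.5·30.5 = 155.2500; (r_i+r_j)·cross = 39.5·155.2500 = 6132.3750
edge 3: (19.5,37.5)→(19,39)  cross = 19.5·39 − 19·37.5 = 48.0000; (r_i+r_j)·cross = 38.5·48.0000 = 1848.0000
edge 4: (19,39)→(4.5,34)  cross = 19·34 − 4.5·39 = 470.5000; (r_i+r_j)·cross = 23.5·470.5000 = 11056.7500
edge 5: (4.5,34)→(3,16.5)  cross = 4.5·16.5 − 3·34 = -27.7500; (r_i+r_j)·cross = 7.5·-27.7500 = -208.1250
Σcross = 777.5000 → A = |Σcross|/2 = 388.7500 mm²
Σ(r_i+r_j)·cross = 28698.5000 → first moment M = |Σ|/6 = 4783.0833
R_c = M/A = 4783.0833/388.7500 = 12.3038 mm
θ = 69° = 1.204277 rad
V = θ·R_c·A = 1.204277·12.3038·388.7500 = 5760.158 mm³

Volume = 5760.158 mm³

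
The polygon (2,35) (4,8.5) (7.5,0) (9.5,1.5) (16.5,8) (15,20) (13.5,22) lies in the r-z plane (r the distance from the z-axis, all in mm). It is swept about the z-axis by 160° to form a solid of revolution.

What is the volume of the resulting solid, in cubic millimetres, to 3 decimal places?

Profile (r,z), 7 vertices: (2,35) (4,8.5) (7.5,0) (9.5,1.5) (16.5,8) (15,20) (13.5,22)
edge 0: (2,35)→(4,8.5)  cross = 2·8.5 − 4·35 = -123.0000; (r_i+r_j)·cross = 6·-123.0000 = -738.0000
edge 1: (4,8.5)→(7.5,0)  cross = 4·0 − 7.5·8.5 = -63.7500; (r_i+r_j)·cross = 11.5·-63.7500 = -733.1250
edge 2: (7.5,0)→(9.5,1.5)  cross = 7.5·1.5 − 9.5·0 = 11.2500; (r_i+r_j)·cross = 17·11.2500 = 191.2500
edge 3: (9.5,1.5)→(16.5,8)  cross = 9.5·8 − 16.5·1.5 = 51.2500; (r_i+r_j)·cross = 26·51.2500 = 1332.5000
edge 4: (16.5,8)→(15,20)  cross = 16.5·20 − 15·8 = 210.0000; (r_i+r_j)·cross = 31.5·210.0000 = 6615.0000
edge 5: (15,20)→(13.5,22)  cross = 15·22 − 13.5·20 = 60.0000; (r_i+r_j)·cross = 28.5·60.0000 = 1710.0000
edge 6: (13.5,22)→(2,35)  cross = 13.5·35 − 2·22 = 428.5000; (r_i+r_j)·cross = 15.5·428.5000 = 6641.7500
Σcross = 574.2500 → A = |Σcross|/2 = 287.1250 mm²
Σ(r_i+r_j)·cross = 15019.3750 → first moment M = |Σ|/6 = 2503.2292
R_c = M/A = 2503.2292/287.1250 = 8.7183 mm
θ = 160° = 2.792527 rad
V = θ·R_c·A = 2.792527·8.7183·287.1250 = 6990.335 mm³

Volume = 6990.335 mm³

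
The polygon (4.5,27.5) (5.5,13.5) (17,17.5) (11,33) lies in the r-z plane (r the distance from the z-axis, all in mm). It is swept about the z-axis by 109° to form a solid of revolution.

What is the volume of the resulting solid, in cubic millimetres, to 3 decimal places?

Volume = 2790.794 mm³

Profile (r,z), 4 vertices: (4.5,27.5) (5.5,13.5) (17,17.5) (11,33)
edge 0: (4.5,27.5)→(5.5,13.5)  cross = 4.5·13.5 − 5.5·27.5 = -90.5000; (r_i+r_j)·cross = 10·-90.5000 = -905.0000
edge 1: (5.5,13.5)→(17,17.5)  cross = 5.5·17.5 − 17·13.5 = -133.2500; (r_i+r_j)·cross = 22.5·-133.2500 = -2998.1250
edge 2: (17,17.5)→(11,33)  cross = 17·33 − 11·17.5 = 368.5000; (r_i+r_j)·cross = 28·368.5000 = 10318.0000
edge 3: (11,33)→(4.5,27.5)  cross = 11·27.5 − 4.5·33 = 154.0000; (r_i+r_j)·cross = 15.5·154.0000 = 2387.0000
Σcross = 298.7500 → A = |Σcross|/2 = 149.3750 mm²
Σ(r_i+r_j)·cross = 8801.8750 → first moment M = |Σ|/6 = 1466.9792
R_c = M/A = 1466.9792/149.3750 = 9.8208 mm
θ = 109° = 1.902409 rad
V = θ·R_c·A = 1.902409·9.8208·149.3750 = 2790.794 mm³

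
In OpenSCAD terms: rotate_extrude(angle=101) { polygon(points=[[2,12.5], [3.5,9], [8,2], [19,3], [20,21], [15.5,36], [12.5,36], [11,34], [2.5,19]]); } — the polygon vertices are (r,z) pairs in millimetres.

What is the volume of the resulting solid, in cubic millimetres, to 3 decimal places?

Volume = 9198.126 mm³

Profile (r,z), 9 vertices: (2,12.5) (3.5,9) (8,2) (19,3) (20,21) (15.5,36) (12.5,36) (11,34) (2.5,19)
edge 0: (2,12.5)→(3.5,9)  cross = 2·9 − 3.5·12.5 = -25.7500; (r_i+r_j)·cross = 5.5·-25.7500 = -141.6250
edge 1: (3.5,9)→(8,2)  cross = 3.5·2 − 8·9 = -65.0000; (r_i+r_j)·cross = 11.5·-65.0000 = -747.5000
edge 2: (8,2)→(19,3)  cross = 8·3 − 19·2 = -14.0000; (r_i+r_j)·cross = 27·-14.0000 = -378.0000
edge 3: (19,3)→(20,21)  cross = 19·21 − 20·3 = 339.0000; (r_i+r_j)·cross = 39·339.0000 = 13221.0000
edge 4: (20,21)→(15.5,36)  cross = 20·36 − 15.5·21 = 394.5000; (r_i+r_j)·cross = 35.5·394.5000 = 14004.7500
edge 5: (15.5,36)→(12.5,36)  cross = 15.5·36 − 12.5·36 = 108.0000; (r_i+r_j)·cross = 28·108.0000 = 3024.0000
edge 6: (12.5,36)→(11,34)  cross = 12.5·34 − 11·36 = 29.0000; (r_i+r_j)·cross = 23.5·29.0000 = 681.5000
edge 7: (11,34)→(2.5,19)  cross = 11·19 − 2.5·34 = 124.0000; (r_i+r_j)·cross = 13.5·124.0000 = 1674.0000
edge 8: (2.5,19)→(2,12.5)  cross = 2.5·12.5 − 2·19 = -6.7500; (r_i+r_j)·cross = 4.5·-6.7500 = -30.3750
Σcross = 883.0000 → A = |Σcross|/2 = 441.5000 mm²
Σ(r_i+r_j)·cross = 31307.7500 → first moment M = |Σ|/6 = 5217.9583
R_c = M/A = 5217.9583/441.5000 = 11.8187 mm
θ = 101° = 1.762783 rad
V = θ·R_c·A = 1.762783·11.8187·441.5000 = 9198.126 mm³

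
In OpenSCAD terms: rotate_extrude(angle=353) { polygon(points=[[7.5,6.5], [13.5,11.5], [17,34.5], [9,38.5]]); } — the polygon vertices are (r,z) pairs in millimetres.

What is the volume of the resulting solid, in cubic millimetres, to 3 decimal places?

Profile (r,z), 4 vertices: (7.5,6.5) (13.5,11.5) (17,34.5) (9,38.5)
edge 0: (7.5,6.5)→(13.5,11.5)  cross = 7.5·11.5 − 13.5·6.5 = -1.5000; (r_i+r_j)·cross = 21·-1.5000 = -31.5000
edge 1: (13.5,11.5)→(17,34.5)  cross = 13.5·34.5 − 17·11.5 = 270.2500; (r_i+r_j)·cross = 30.5·270.2500 = 8242.6250
edge 2: (17,34.5)→(9,38.5)  cross = 17·38.5 − 9·34.5 = 344.0000; (r_i+r_j)·cross = 26·344.0000 = 8944.0000
edge 3: (9,38.5)→(7.5,6.5)  cross = 9·6.5 − 7.5·38.5 = -230.2500; (r_i+r_j)·cross = 16.5·-230.2500 = -3799.1250
Σcross = 382.5000 → A = |Σcross|/2 = 191.2500 mm²
Σ(r_i+r_j)·cross = 13356.0000 → first moment M = |Σ|/6 = 2226.0000
R_c = M/A = 2226.0000/191.2500 = 11.6392 mm
θ = 353° = 6.161012 rad
V = θ·R_c·A = 6.161012·11.6392·191.2500 = 13714.413 mm³

Volume = 13714.413 mm³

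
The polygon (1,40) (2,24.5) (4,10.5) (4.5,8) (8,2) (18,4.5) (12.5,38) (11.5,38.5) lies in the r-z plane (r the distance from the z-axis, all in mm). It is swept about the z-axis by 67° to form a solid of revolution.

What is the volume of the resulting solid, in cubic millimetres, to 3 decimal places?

Volume = 4683.622 mm³

Profile (r,z), 8 vertices: (1,40) (2,24.5) (4,10.5) (4.5,8) (8,2) (18,4.5) (12.5,38) (11.5,38.5)
edge 0: (1,40)→(2,24.5)  cross = 1·24.5 − 2·40 = -55.5000; (r_i+r_j)·cross = 3·-55.5000 = -166.5000
edge 1: (2,24.5)→(4,10.5)  cross = 2·10.5 − 4·24.5 = -77.0000; (r_i+r_j)·cross = 6·-77.0000 = -462.0000
edge 2: (4,10.5)→(4.5,8)  cross = 4·8 − 4.5·10.5 = -15.2500; (r_i+r_j)·cross = 8.5·-15.2500 = -129.6250
edge 3: (4.5,8)→(8,2)  cross = 4.5·2 − 8·8 = -55.0000; (r_i+r_j)·cross = 12.5·-55.0000 = -687.5000
edge 4: (8,2)→(18,4.5)  cross = 8·4.5 − 18·2 = 0.0000; (r_i+r_j)·cross = 26·0.0000 = 0.0000
edge 5: (18,4.5)→(12.5,38)  cross = 18·38 − 12.5·4.5 = 627.7500; (r_i+r_j)·cross = 30.5·627.7500 = 19146.3750
edge 6: (12.5,38)→(11.5,38.5)  cross = 12.5·38.5 − 11.5·38 = 44.2500; (r_i+r_j)·cross = 24·44.2500 = 1062.0000
edge 7: (11.5,38.5)→(1,40)  cross = 11.5·40 − 1·38.5 = 421.5000; (r_i+r_j)·cross = 12.5·421.5000 = 5268.7500
Σcross = 890.7500 → A = |Σcross|/2 = 445.3750 mm²
Σ(r_i+r_j)·cross = 24031.5000 → first moment M = |Σ|/6 = 4005.2500
R_c = M/A = 4005.2500/445.3750 = 8.9930 mm
θ = 67° = 1.169371 rad
V = θ·R_c·A = 1.169371·8.9930·445.3750 = 4683.622 mm³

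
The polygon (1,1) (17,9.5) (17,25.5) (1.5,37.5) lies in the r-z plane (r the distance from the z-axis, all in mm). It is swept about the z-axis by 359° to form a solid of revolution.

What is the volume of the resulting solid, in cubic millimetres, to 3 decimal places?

Profile (r,z), 4 vertices: (1,1) (17,9.5) (17,25.5) (1.5,37.5)
edge 0: (1,1)→(17,9.5)  cross = 1·9.5 − 17·1 = -7.5000; (r_i+r_j)·cross = 18·-7.5000 = -135.0000
edge 1: (17,9.5)→(17,25.5)  cross = 17·25.5 − 17·9.5 = 272.0000; (r_i+r_j)·cross = 34·272.0000 = 9248.0000
edge 2: (17,25.5)→(1.5,37.5)  cross = 17·37.5 − 1.5·25.5 = 599.2500; (r_i+r_j)·cross = 18.5·599.2500 = 11086.1250
edge 3: (1.5,37.5)→(1,1)  cross = 1.5·1 − 1·37.5 = -36.0000; (r_i+r_j)·cross = 2.5·-36.0000 = -90.0000
Σcross = 827.7500 → A = |Σcross|/2 = 413.8750 mm²
Σ(r_i+r_j)·cross = 20109.1250 → first moment M = |Σ|/6 = 3351.5208
R_c = M/A = 3351.5208/413.8750 = 8.0979 mm
θ = 359° = 6.265732 rad
V = θ·R_c·A = 6.265732·8.0979·413.8750 = 20999.731 mm³

Volume = 20999.731 mm³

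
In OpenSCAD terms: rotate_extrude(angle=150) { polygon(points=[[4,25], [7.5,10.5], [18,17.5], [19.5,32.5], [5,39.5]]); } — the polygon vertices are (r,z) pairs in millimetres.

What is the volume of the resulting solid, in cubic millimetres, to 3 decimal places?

Profile (r,z), 5 vertices: (4,25) (7.5,10.5) (18,17.5) (19.5,32.5) (5,39.5)
edge 0: (4,25)→(7.5,10.5)  cross = 4·10.5 − 7.5·25 = -145.5000; (r_i+r_j)·cross = 11.5·-145.5000 = -1673.2500
edge 1: (7.5,10.5)→(18,17.5)  cross = 7.5·17.5 − 18·10.5 = -57.7500; (r_i+r_j)·cross = 25.5·-57.7500 = -1472.6250
edge 2: (18,17.5)→(19.5,32.5)  cross = 18·32.5 − 19.5·17.5 = 243.7500; (r_i+r_j)·cross = 37.5·243.7500 = 9140.6250
edge 3: (19.5,32.5)→(5,39.5)  cross = 19.5·39.5 − 5·32.5 = 607.7500; (r_i+r_j)·cross = 24.5·607.7500 = 14889.8750
edge 4: (5,39.5)→(4,25)  cross = 5·25 − 4·39.5 = -33.0000; (r_i+r_j)·cross = 9·-33.0000 = -297.0000
Σcross = 615.2500 → A = |Σcross|/2 = 307.6250 mm²
Σ(r_i+r_j)·cross = 20587.6250 → first moment M = |Σ|/6 = 3431.2708
R_c = M/A = 3431.2708/307.6250 = 11.1541 mm
θ = 150° = 2.617994 rad
V = θ·R_c·A = 2.617994·11.1541·307.6250 = 8983.046 mm³

Volume = 8983.046 mm³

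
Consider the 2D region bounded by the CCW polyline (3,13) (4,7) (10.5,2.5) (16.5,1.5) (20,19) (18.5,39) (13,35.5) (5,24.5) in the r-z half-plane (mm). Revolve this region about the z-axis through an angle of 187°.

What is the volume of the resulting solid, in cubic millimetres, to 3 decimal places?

Volume = 17518.738 mm³

Profile (r,z), 8 vertices: (3,13) (4,7) (10.5,2.5) (16.5,1.5) (20,19) (18.5,39) (13,35.5) (5,24.5)
edge 0: (3,13)→(4,7)  cross = 3·7 − 4·13 = -31.0000; (r_i+r_j)·cross = 7·-31.0000 = -217.0000
edge 1: (4,7)→(10.5,2.5)  cross = 4·2.5 − 10.5·7 = -63.5000; (r_i+r_j)·cross = 14.5·-63.5000 = -920.7500
edge 2: (10.5,2.5)→(16.5,1.5)  cross = 10.5·1.5 − 16.5·2.5 = -25.5000; (r_i+r_j)·cross = 27·-25.5000 = -688.5000
edge 3: (16.5,1.5)→(20,19)  cross = 16.5·19 − 20·1.5 = 283.5000; (r_i+r_j)·cross = 36.5·283.5000 = 10347.7500
edge 4: (20,19)→(18.5,39)  cross = 20·39 − 18.5·19 = 428.5000; (r_i+r_j)·cross = 38.5·428.5000 = 16497.2500
edge 5: (18.5,39)→(13,35.5)  cross = 18.5·35.5 − 13·39 = 149.7500; (r_i+r_j)·cross = 31.5·149.7500 = 4717.1250
edge 6: (13,35.5)→(5,24.5)  cross = 13·24.5 − 5·35.5 = 141.0000; (r_i+r_j)·cross = 18·141.0000 = 2538.0000
edge 7: (5,24.5)→(3,13)  cross = 5·13 − 3·24.5 = -8.5000; (r_i+r_j)·cross = 8·-8.5000 = -68.0000
Σcross = 874.2500 → A = |Σcross|/2 = 437.1250 mm²
Σ(r_i+r_j)·cross = 32205.8750 → first moment M = |Σ|/6 = 5367.6458
R_c = M/A = 5367.6458/437.1250 = 12.2794 mm
θ = 187° = 3.263766 rad
V = θ·R_c·A = 3.263766·12.2794·437.1250 = 17518.738 mm³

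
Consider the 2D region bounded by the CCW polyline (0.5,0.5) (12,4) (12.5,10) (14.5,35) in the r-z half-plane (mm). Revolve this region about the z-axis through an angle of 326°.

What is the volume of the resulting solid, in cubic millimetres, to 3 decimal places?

Profile (r,z), 4 vertices: (0.5,0.5) (12,4) (12.5,10) (14.5,35)
edge 0: (0.5,0.5)→(12,4)  cross = 0.5·4 − 12·0.5 = -4.0000; (r_i+r_j)·cross = 12.5·-4.0000 = -50.0000
edge 1: (12,4)→(12.5,10)  cross = 12·10 − 12.5·4 = 70.0000; (r_i+r_j)·cross = 24.5·70.0000 = 1715.0000
edge 2: (12.5,10)→(14.5,35)  cross = 12.5·35 − 14.5·10 = 292.5000; (r_i+r_j)·cross = 27·292.5000 = 7897.5000
edge 3: (14.5,35)→(0.5,0.5)  cross = 14.5·0.5 − 0.5·35 = -10.2500; (r_i+r_j)·cross = 15·-10.2500 = -153.7500
Σcross = 348.2500 → A = |Σcross|/2 = 174.1250 mm²
Σ(r_i+r_j)·cross = 9408.7500 → first moment M = |Σ|/6 = 1568.1250
R_c = M/A = 1568.1250/174.1250 = 9.0057 mm
θ = 326° = 5.689773 rad
V = θ·R_c·A = 5.689773·9.0057·174.1250 = 8922.276 mm³

Volume = 8922.276 mm³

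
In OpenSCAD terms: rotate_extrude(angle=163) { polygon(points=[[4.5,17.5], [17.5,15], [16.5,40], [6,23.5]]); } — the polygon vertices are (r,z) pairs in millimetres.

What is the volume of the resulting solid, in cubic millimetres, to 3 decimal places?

Profile (r,z), 4 vertices: (4.5,17.5) (17.5,15) (16.5,40) (6,23.5)
edge 0: (4.5,17.5)→(17.5,15)  cross = 4.5·15 − 17.5·17.5 = -238.7500; (r_i+r_j)·cross = 22·-238.7500 = -5252.5000
edge 1: (17.5,15)→(16.5,40)  cross = 17.5·40 − 16.5·15 = 452.5000; (r_i+r_j)·cross = 34·452.5000 = 15385.0000
edge 2: (16.5,40)→(6,23.5)  cross = 16.5·23.5 − 6·40 = 147.7500; (r_i+r_j)·cross = 22.5·147.7500 = 3324.3750
edge 3: (6,23.5)→(4.5,17.5)  cross = 6·17.5 − 4.5·23.5 = -0.7500; (r_i+r_j)·cross = 10.5·-0.7500 = -7.8750
Σcross = 360.7500 → A = |Σcross|/2 = 180.3750 mm²
Σ(r_i+r_j)·cross = 13449.0000 → first moment M = |Σ|/6 = 2241.5000
R_c = M/A = 2241.5000/180.3750 = 12.4269 mm
θ = 163° = 2.844887 rad
V = θ·R_c·A = 2.844887·12.4269·180.3750 = 6376.813 mm³

Volume = 6376.813 mm³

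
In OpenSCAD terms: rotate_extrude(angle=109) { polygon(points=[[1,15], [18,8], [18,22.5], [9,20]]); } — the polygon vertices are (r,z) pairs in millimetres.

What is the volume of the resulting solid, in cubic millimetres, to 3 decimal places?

Volume = 3113.768 mm³

Profile (r,z), 4 vertices: (1,15) (18,8) (18,22.5) (9,20)
edge 0: (1,15)→(18,8)  cross = 1·8 − 18·15 = -262.0000; (r_i+r_j)·cross = 19·-262.0000 = -4978.0000
edge 1: (18,8)→(18,22.5)  cross = 18·22.5 − 18·8 = 261.0000; (r_i+r_j)·cross = 36·261.0000 = 9396.0000
edge 2: (18,22.5)→(9,20)  cross = 18·20 − 9·22.5 = 157.5000; (r_i+r_j)·cross = 27·157.5000 = 4252.5000
edge 3: (9,20)→(1,15)  cross = 9·15 − 1·20 = 115.0000; (r_i+r_j)·cross = 10·115.0000 = 1150.0000
Σcross = 271.5000 → A = |Σcross|/2 = 135.7500 mm²
Σ(r_i+r_j)·cross = 9820.5000 → first moment M = |Σ|/6 = 1636.7500
R_c = M/A = 1636.7500/135.7500 = 12.0571 mm
θ = 109° = 1.902409 rad
V = θ·R_c·A = 1.902409·12.0571·135.7500 = 3113.768 mm³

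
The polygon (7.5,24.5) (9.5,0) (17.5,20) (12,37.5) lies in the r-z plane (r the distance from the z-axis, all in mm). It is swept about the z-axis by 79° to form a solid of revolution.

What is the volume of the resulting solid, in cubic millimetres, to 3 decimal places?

Volume = 3148.570 mm³

Profile (r,z), 4 vertices: (7.5,24.5) (9.5,0) (17.5,20) (12,37.5)
edge 0: (7.5,24.5)→(9.5,0)  cross = 7.5·0 − 9.5·24.5 = -232.7500; (r_i+r_j)·cross = 17·-232.7500 = -3956.7500
edge 1: (9.5,0)→(17.5,20)  cross = 9.5·20 − 17.5·0 = 190.0000; (r_i+r_j)·cross = 27·190.0000 = 5130.0000
edge 2: (17.5,20)→(12,37.5)  cross = 17.5·37.5 − 12·20 = 416.2500; (r_i+r_j)·cross = 29.5·416.2500 = 12279.3750
edge 3: (12,37.5)→(7.5,24.5)  cross = 12·24.5 − 7.5·37.5 = 12.7500; (r_i+r_j)·cross = 19.5·12.7500 = 248.6250
Σcross = 386.2500 → A = |Σcross|/2 = 193.1250 mm²
Σ(r_i+r_j)·cross = 13701.2500 → first moment M = |Σ|/6 = 2283.5417
R_c = M/A = 2283.5417/193.1250 = 11.8242 mm
θ = 79° = 1.378810 rad
V = θ·R_c·A = 1.378810·11.8242·193.1250 = 3148.570 mm³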